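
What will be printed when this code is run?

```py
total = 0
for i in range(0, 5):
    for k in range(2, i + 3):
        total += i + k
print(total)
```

90

i=0,k=2: total = 0+2 = 2
i=1,k=2: total = 2+3 = 5
i=1,k=3: total = 5+4 = 9
i=2,k=2: total = 9+4 = 13
i=2,k=3: total = 13+5 = 18
i=2,k=4: total = 18+6 = 24
i=3,k=2: total = 24+5 = 29
i=3,k=3: total = 29+6 = 35
i=3,k=4: total = 35+7 = 42
i=3,k=5: total = 42+8 = 50
i=4,k=2: total = 50+6 = 56
i=4,k=3: total = 56+7 = 63
i=4,k=4: total = 63+8 = 71
i=4,k=5: total = 71+9 = 80
i=4,k=6: total = 80+10 = 90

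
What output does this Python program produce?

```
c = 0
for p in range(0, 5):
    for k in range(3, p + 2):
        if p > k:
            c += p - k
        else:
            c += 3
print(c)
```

p=2,k=3: not 2>3, c = 0+3 = 3
p=3,k=3: not 3>3, c = 3+3 = 6
p=3,k=4: not 3>4, c = 6+3 = 9
p=4,k=3: 4>3, c = 9+1 = 10
p=4,k=4: not 4>4, c = 10+3 = 13
p=4,k=5: not 4>5, c = 13+3 = 16

16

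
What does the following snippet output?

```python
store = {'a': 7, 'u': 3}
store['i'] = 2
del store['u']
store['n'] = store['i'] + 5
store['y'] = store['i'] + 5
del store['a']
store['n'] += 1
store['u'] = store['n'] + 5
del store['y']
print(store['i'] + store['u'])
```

store['i'] = 2 → {'a': 7, 'u': 3, 'i': 2}
del 'u' → {'a': 7, 'i': 2}
store['n'] = store['i']+5 = 7 → {'a': 7, 'i': 2, 'n': 7}
store['y'] = store['i']+5 = 7 → {'a': 7, 'i': 2, 'n': 7, 'y': 7}
del 'a' → {'i': 2, 'n': 7, 'y': 7}
store['n'] = 7+1 = 8 → {'i': 2, 'n': 8, 'y': 7}
store['u'] = store['n']+5 = 13 → {'i': 2, 'n': 8, 'y': 7, 'u': 13}
del 'y' → {'i': 2, 'n': 8, 'u': 13}
store['i']+store['u'] = 2+13 = 15

15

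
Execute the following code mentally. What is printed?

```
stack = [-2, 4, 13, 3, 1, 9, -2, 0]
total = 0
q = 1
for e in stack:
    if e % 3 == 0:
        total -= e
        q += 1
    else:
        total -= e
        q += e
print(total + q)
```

-8

e=-2: not %3==0, total = 0-(-2) = 2; q=-1
e=4: not %3==0, total = 2-4 = -2; q=3
e=13: not %3==0, total = (-2)-13 = -15; q=16
e=3: %3==0, total = (-15)-3 = -18; q=17
e=1: not %3==0, total = (-18)-1 = -19; q=18
e=9: %3==0, total = (-19)-9 = -28; q=19
e=-2: not %3==0, total = (-28)-(-2) = -26; q=17
e=0: %3==0, total = (-26)-0 = -26; q=18
total+q = (-26)+18 = -8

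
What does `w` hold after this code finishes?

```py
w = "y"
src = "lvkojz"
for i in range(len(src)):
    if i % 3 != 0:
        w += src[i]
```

'yvkjz'

i=0: skip
i=1: add 'v' → 'yv'
i=2: add 'k' → 'yvk'
i=3: skip
i=4: add 'j' → 'yvkj'
i=5: add 'z' → 'yvkjz'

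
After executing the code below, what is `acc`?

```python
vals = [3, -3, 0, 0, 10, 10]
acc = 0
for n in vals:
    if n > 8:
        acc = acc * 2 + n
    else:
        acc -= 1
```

n=3: not >8, acc = 0-1 = -1
n=-3: not >8, acc = (-1)-1 = -2
n=0: not >8, acc = (-2)-1 = -3
n=0: not >8, acc = (-3)-1 = -4
n=10: >8, acc = (-4)*2+10 = 2
n=10: >8, acc = 2*2+10 = 14

14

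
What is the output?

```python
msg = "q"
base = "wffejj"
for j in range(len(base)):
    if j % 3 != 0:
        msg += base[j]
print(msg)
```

j=0: skip
j=1: add 'f' → 'qf'
j=2: add 'f' → 'qff'
j=3: skip
j=4: add 'j' → 'qffj'
j=5: add 'j' → 'qffjj'

qffjj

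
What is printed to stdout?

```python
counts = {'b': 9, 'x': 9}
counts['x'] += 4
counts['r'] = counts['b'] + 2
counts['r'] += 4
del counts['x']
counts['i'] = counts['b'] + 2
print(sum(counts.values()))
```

counts['x'] = 9+4 = 13 → {'b': 9, 'x': 13}
counts['r'] = counts['b']+2 = 11 → {'b': 9, 'x': 13, 'r': 11}
counts['r'] = 11+4 = 15 → {'b': 9, 'x': 13, 'r': 15}
del 'x' → {'b': 9, 'r': 15}
counts['i'] = counts['b']+2 = 11 → {'b': 9, 'r': 15, 'i': 11}
sum of values = 35

35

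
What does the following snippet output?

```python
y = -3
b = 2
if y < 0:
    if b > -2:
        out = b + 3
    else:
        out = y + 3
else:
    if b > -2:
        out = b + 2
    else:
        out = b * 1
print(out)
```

5

y=-3, b=2
y < 0 is True; b > -2 is True
→ out = b + 3 = 5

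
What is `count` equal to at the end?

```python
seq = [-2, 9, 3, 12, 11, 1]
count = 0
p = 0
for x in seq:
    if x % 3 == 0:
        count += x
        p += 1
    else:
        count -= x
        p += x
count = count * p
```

182

x=-2: not %3==0, count = 0-(-2) = 2; p=-2
x=9: %3==0, count = 2+9 = 11; p=-1
x=3: %3==0, count = 11+3 = 14; p=0
x=12: %3==0, count = 14+12 = 26; p=1
x=11: not %3==0, count = 26-11 = 15; p=12
x=1: not %3==0, count = 15-1 = 14; p=13
count*p = 14*13 = 182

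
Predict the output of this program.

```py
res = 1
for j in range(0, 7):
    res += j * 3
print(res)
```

64

j=0: res = 1+0*3 = 1
j=1: res = 1+1*3 = 4
j=2: res = 4+2*3 = 10
j=3: res = 10+3*3 = 19
j=4: res = 19+4*3 = 31
j=5: res = 31+5*3 = 46
j=6: res = 46+6*3 = 64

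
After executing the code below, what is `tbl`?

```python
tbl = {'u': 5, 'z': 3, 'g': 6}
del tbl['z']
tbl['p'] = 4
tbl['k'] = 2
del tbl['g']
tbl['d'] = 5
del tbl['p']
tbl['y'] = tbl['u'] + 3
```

del 'z' → {'u': 5, 'g': 6}
tbl['p'] = 4 → {'u': 5, 'g': 6, 'p': 4}
tbl['k'] = 2 → {'u': 5, 'g': 6, 'p': 4, 'k': 2}
del 'g' → {'u': 5, 'p': 4, 'k': 2}
tbl['d'] = 5 → {'u': 5, 'p': 4, 'k': 2, 'd': 5}
del 'p' → {'u': 5, 'k': 2, 'd': 5}
tbl['y'] = tbl['u']+3 = 8 → {'u': 5, 'k': 2, 'd': 5, 'y': 8}

{'u': 5, 'k': 2, 'd': 5, 'y': 8}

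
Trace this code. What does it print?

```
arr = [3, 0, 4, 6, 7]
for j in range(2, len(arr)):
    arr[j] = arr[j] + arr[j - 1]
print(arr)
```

j=2: arr[2] = 4+0 = 4 → [3, 0, 4, 6, 7]
j=3: arr[3] = 6+4 = 10 → [3, 0, 4, 10, 7]
j=4: arr[4] = 7+10 = 17 → [3, 0, 4, 10, 17]

[3, 0, 4, 10, 17]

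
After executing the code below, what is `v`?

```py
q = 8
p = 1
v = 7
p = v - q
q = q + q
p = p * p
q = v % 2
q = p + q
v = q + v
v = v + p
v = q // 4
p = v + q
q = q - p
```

0

p = 7-8 = -1
q = 8+8 = 16
p = (-1)*(-1) = 1
q = 7%2 = 1
q = 1+1 = 2
v = 2+7 = 9
v = 9+1 = 10
v = 2//4 = 0
p = 0+2 = 2
q = 2-2 = 0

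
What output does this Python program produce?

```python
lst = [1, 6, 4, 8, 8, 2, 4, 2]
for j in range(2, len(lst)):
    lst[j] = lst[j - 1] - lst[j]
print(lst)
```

[1, 6, 2, -6, -14, -16, -20, -22]

j=2: lst[2] = 6-4 = 2 → [1, 6, 2, 8, 8, 2, 4, 2]
j=3: lst[3] = 2-8 = -6 → [1, 6, 2, -6, 8, 2, 4, 2]
j=4: lst[4] = (-6)-8 = -14 → [1, 6, 2, -6, -14, 2, 4, 2]
j=5: lst[5] = (-14)-2 = -16 → [1, 6, 2, -6, -14, -16, 4, 2]
j=6: lst[6] = (-16)-4 = -20 → [1, 6, 2, -6, -14, -16, -20, 2]
j=7: lst[7] = (-20)-2 = -22 → [1, 6, 2, -6, -14, -16, -20, -22]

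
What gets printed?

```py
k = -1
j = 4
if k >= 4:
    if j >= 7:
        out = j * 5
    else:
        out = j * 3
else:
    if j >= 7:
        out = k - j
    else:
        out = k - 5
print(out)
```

-6

k=-1, j=4
k >= 4 is False; j >= 7 is False
→ out = k - 5 = -6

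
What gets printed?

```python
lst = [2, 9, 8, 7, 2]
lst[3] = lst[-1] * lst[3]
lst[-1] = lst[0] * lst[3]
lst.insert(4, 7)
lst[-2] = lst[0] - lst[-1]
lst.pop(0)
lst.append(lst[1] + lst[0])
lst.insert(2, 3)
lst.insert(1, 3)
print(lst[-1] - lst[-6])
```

lst[3] = lst[-1]*lst[3] = 2*7 = 14 → [2, 9, 8, 14, 2]
lst[-1] = lst[0]*lst[3] = 2*14 = 28 → [2, 9, 8, 14, 28]
insert 7 at 4 → [2, 9, 8, 14, 7, 28]
lst[-2] = lst[0]-lst[-1] = 2-28 = -26 → [2, 9, 8, 14, -26, 28]
pop(0) removes 2 → [9, 8, 14, -26, 28]
append lst[1]+lst[0] = 8+9 = 17 → [9, 8, 14, -26, 28, 17]
insert 3 at 2 → [9, 8, 3, 14, -26, 28, 17]
insert 3 at 1 → [9, 3, 8, 3, 14, -26, 28, 17]
lst[-1]-lst[-6] = 17-8 = 9

9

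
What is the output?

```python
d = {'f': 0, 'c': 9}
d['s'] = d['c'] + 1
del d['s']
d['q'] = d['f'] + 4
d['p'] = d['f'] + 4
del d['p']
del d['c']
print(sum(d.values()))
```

4

d['s'] = d['c']+1 = 10 → {'f': 0, 'c': 9, 's': 10}
del 's' → {'f': 0, 'c': 9}
d['q'] = d['f']+4 = 4 → {'f': 0, 'c': 9, 'q': 4}
d['p'] = d['f']+4 = 4 → {'f': 0, 'c': 9, 'q': 4, 'p': 4}
del 'p' → {'f': 0, 'c': 9, 'q': 4}
del 'c' → {'f': 0, 'q': 4}
sum of values = 4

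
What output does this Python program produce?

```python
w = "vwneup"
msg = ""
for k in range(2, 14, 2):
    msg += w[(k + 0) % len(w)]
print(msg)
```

nuvnuv

k=2: add w[2]='n' → 'n'
k=4: add w[4]='u' → 'nu'
k=6: add w[0]='v' → 'nuv'
k=8: add w[2]='n' → 'nuvn'
k=10: add w[4]='u' → 'nuvnu'
k=12: add w[0]='v' → 'nuvnuv'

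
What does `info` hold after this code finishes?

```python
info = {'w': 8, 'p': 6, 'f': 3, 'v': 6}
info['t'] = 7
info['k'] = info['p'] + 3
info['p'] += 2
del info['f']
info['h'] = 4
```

info['t'] = 7 → {'w': 8, 'p': 6, 'f': 3, 'v': 6, 't': 7}
info['k'] = info['p']+3 = 9 → {'w': 8, 'p': 6, 'f': 3, 'v': 6, 't': 7, 'k': 9}
info['p'] = 6+2 = 8 → {'w': 8, 'p': 8, 'f': 3, 'v': 6, 't': 7, 'k': 9}
del 'f' → {'w': 8, 'p': 8, 'v': 6, 't': 7, 'k': 9}
info['h'] = 4 → {'w': 8, 'p': 8, 'v': 6, 't': 7, 'k': 9, 'h': 4}

{'w': 8, 'p': 8, 'v': 6, 't': 7, 'k': 9, 'h': 4}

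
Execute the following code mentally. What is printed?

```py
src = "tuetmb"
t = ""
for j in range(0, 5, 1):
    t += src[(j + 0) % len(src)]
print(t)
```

tuetm

j=0: add src[0]='t' → 't'
j=1: add src[1]='u' → 'tu'
j=2: add src[2]='e' → 'tue'
j=3: add src[3]='t' → 'tuet'
j=4: add src[4]='m' → 'tuetm'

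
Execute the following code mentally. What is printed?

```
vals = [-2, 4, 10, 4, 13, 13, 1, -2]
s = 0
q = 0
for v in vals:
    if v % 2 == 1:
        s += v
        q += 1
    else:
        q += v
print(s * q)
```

459

v=-2: not odd; q=-2
v=4: not odd; q=2
v=10: not odd; q=12
v=4: not odd; q=16
v=13: odd, s = 0+13 = 13; q=17
v=13: odd, s = 13+13 = 26; q=18
v=1: odd, s = 26+1 = 27; q=19
v=-2: not odd; q=17
s*q = 27*17 = 459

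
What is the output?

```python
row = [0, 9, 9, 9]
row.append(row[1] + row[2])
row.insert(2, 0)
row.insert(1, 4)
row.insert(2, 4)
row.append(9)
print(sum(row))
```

append row[1]+row[2] = 9+9 = 18 → [0, 9, 9, 9, 18]
insert 0 at 2 → [0, 9, 0, 9, 9, 18]
insert 4 at 1 → [0, 4, 9, 0, 9, 9, 18]
insert 4 at 2 → [0, 4, 4, 9, 0, 9, 9, 18]
append 9 → [0, 4, 4, 9, 0, 9, 9, 18, 9]
sum = 62

62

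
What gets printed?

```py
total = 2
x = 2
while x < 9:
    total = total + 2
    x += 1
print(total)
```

x=2: total = 2+2 = 4
x=3: total = 4+2 = 6
x=4: total = 6+2 = 8
x=5: total = 8+2 = 10
x=6: total = 10+2 = 12
x=7: total = 12+2 = 14
x=8: total = 14+2 = 16

16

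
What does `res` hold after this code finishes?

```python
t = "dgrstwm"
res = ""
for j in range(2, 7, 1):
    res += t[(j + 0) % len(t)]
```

'rstwm'

j=2: add t[2]='r' → 'r'
j=3: add t[3]='s' → 'rs'
j=4: add t[4]='t' → 'rst'
j=5: add t[5]='w' → 'rstw'
j=6: add t[6]='m' → 'rstwm'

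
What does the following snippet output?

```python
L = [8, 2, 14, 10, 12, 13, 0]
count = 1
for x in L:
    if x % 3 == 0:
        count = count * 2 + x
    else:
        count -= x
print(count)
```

-134

x=8: not %3==0, count = 1-8 = -7
x=2: not %3==0, count = (-7)-2 = -9
x=14: not %3==0, count = (-9)-14 = -23
x=10: not %3==0, count = (-23)-10 = -33
x=12: %3==0, count = (-33)*2+12 = -54
x=13: not %3==0, count = (-54)-13 = -67
x=0: %3==0, count = (-67)*2+0 = -134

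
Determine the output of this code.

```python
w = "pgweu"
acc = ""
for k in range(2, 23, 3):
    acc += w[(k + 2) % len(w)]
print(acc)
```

k=2: add w[4]='u' → 'u'
k=5: add w[2]='w' → 'uw'
k=8: add w[0]='p' → 'uwp'
k=11: add w[3]='e' → 'uwpe'
k=14: add w[1]='g' → 'uwpeg'
k=17: add w[4]='u' → 'uwpegu'
k=20: add w[2]='w' → 'uwpeguw'

uwpeguw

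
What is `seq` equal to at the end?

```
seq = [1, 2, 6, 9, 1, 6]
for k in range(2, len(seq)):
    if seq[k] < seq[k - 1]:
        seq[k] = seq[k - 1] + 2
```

k=2: 6>=2, unchanged → [1, 2, 6, 9, 1, 6]
k=3: 9>=6, unchanged → [1, 2, 6, 9, 1, 6]
k=4: 1<9, seq[4] = 9+2 = 11 → [1, 2, 6, 9, 11, 6]
k=5: 6<11, seq[5] = 11+2 = 13 → [1, 2, 6, 9, 11, 13]

[1, 2, 6, 9, 11, 13]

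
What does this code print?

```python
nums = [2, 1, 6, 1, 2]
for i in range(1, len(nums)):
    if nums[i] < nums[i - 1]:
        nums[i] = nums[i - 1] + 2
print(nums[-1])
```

i=1: 1<2, nums[1] = 2+2 = 4 → [2, 4, 6, 1, 2]
i=2: 6>=4, unchanged → [2, 4, 6, 1, 2]
i=3: 1<6, nums[3] = 6+2 = 8 → [2, 4, 6, 8, 2]
i=4: 2<8, nums[4] = 8+2 = 10 → [2, 4, 6, 8, 10]

10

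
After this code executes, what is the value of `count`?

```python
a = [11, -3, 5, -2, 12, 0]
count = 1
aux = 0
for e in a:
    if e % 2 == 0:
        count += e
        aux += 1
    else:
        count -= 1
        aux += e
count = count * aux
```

128

e=11: not even, count = 1-1 = 0; aux=11
e=-3: not even, count = 0-1 = -1; aux=8
e=5: not even, count = (-1)-1 = -2; aux=13
e=-2: even, count = (-2)+(-2) = -4; aux=14
e=12: even, count = (-4)+12 = 8; aux=15
e=0: even, count = 8+0 = 8; aux=16
count*aux = 8*16 = 128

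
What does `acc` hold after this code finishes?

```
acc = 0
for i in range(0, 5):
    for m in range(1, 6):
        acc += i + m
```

i=0,m=1: acc = 0+1 = 1
i=0,m=2: acc = 1+2 = 3
i=0,m=3: acc = 3+3 = 6
i=0,m=4: acc = 6+4 = 10
i=0,m=5: acc = 10+5 = 15
i=1,m=1: acc = 15+2 = 17
i=1,m=2: acc = 17+3 = 20
i=1,m=3: acc = 20+4 = 24
i=1,m=4: acc = 24+5 = 29
i=1,m=5: acc = 29+6 = 35
i=2,m=1: acc = 35+3 = 38
i=2,m=2: acc = 38+4 = 42
i=2,m=3: acc = 42+5 = 47
i=2,m=4: acc = 47+6 = 53
i=2,m=5: acc = 53+7 = 60
i=3,m=1: acc = 60+4 = 64
i=3,m=2: acc = 64+5 = 69
i=3,m=3: acc = 69+6 = 75
i=3,m=4: acc = 75+7 = 82
i=3,m=5: acc = 82+8 = 90
i=4,m=1: acc = 90+5 = 95
i=4,m=2: acc = 95+6 = 101
i=4,m=3: acc = 101+7 = 108
i=4,m=4: acc = 108+8 = 116
i=4,m=5: acc = 116+9 = 125

125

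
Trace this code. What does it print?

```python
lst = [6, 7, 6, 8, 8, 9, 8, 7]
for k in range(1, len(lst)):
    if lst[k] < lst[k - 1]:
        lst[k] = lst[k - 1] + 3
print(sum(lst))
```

118

k=1: 7>=6, unchanged → [6, 7, 6, 8, 8, 9, 8, 7]
k=2: 6<7, lst[2] = 7+3 = 10 → [6, 7, 10, 8, 8, 9, 8, 7]
k=3: 8<10, lst[3] = 10+3 = 13 → [6, 7, 10, 13, 8, 9, 8, 7]
k=4: 8<13, lst[4] = 13+3 = 16 → [6, 7, 10, 13, 16, 9, 8, 7]
k=5: 9<16, lst[5] = 16+3 = 19 → [6, 7, 10, 13, 16, 19, 8, 7]
k=6: 8<19, lst[6] = 19+3 = 22 → [6, 7, 10, 13, 16, 19, 22, 7]
k=7: 7<22, lst[7] = 22+3 = 25 → [6, 7, 10, 13, 16, 19, 22, 25]
sum = 118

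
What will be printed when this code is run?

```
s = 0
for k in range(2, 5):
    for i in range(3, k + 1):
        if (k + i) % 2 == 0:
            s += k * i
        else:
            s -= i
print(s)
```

k=3,i=3: even sum, s = 0+9 = 9
k=4,i=3: odd sum, s = 9-3 = 6
k=4,i=4: even sum, s = 6+16 = 22

22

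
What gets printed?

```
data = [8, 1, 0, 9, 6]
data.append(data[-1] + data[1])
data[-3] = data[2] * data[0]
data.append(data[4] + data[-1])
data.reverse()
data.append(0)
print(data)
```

append data[-1]+data[1] = 6+1 = 7 → [8, 1, 0, 9, 6, 7]
data[-3] = data[2]*data[0] = 0*8 = 0 → [8, 1, 0, 0, 6, 7]
append data[4]+data[-1] = 6+7 = 13 → [8, 1, 0, 0, 6, 7, 13]
reverse → [13, 7, 6, 0, 0, 1, 8]
append 0 → [13, 7, 6, 0, 0, 1, 8, 0]

[13, 7, 6, 0, 0, 1, 8, 0]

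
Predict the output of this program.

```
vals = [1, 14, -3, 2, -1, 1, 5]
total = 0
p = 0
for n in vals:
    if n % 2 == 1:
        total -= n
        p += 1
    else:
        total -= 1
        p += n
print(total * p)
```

n=1: odd, total = 0-1 = -1; p=1
n=14: not odd, total = (-1)-1 = -2; p=15
n=-3: odd, total = (-2)-(-3) = 1; p=16
n=2: not odd, total = 1-1 = 0; p=18
n=-1: odd, total = 0-(-1) = 1; p=19
n=1: odd, total = 1-1 = 0; p=20
n=5: odd, total = 0-5 = -5; p=21
total*p = (-5)*21 = -105

-105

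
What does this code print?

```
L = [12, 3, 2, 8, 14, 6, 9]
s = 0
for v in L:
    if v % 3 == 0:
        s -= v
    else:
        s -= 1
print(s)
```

-33

v=12: %3==0, s = 0-12 = -12
v=3: %3==0, s = (-12)-3 = -15
v=2: not %3==0, s = (-15)-1 = -16
v=8: not %3==0, s = (-16)-1 = -17
v=14: not %3==0, s = (-17)-1 = -18
v=6: %3==0, s = (-18)-6 = -24
v=9: %3==0, s = (-24)-9 = -33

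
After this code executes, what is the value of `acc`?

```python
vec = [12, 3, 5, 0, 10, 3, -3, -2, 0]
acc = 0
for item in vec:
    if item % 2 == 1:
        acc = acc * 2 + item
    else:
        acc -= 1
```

21

item=12: not odd, acc = 0-1 = -1
item=3: odd, acc = (-1)*2+3 = 1
item=5: odd, acc = 1*2+5 = 7
item=0: not odd, acc = 7-1 = 6
item=10: not odd, acc = 6-1 = 5
item=3: odd, acc = 5*2+3 = 13
item=-3: odd, acc = 13*2+(-3) = 23
item=-2: not odd, acc = 23-1 = 22
item=0: not odd, acc = 22-1 = 21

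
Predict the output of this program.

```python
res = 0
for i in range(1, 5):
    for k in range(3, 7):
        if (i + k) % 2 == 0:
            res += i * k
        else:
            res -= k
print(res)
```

i=1,k=3: even sum, res = 0+3 = 3
i=1,k=4: odd sum, res = 3-4 = -1
i=1,k=5: even sum, res = (-1)+5 = 4
i=1,k=6: odd sum, res = 4-6 = -2
i=2,k=3: odd sum, res = (-2)-3 = -5
i=2,k=4: even sum, res = (-5)+8 = 3
i=2,k=5: odd sum, res = 3-5 = -2
i=2,k=6: even sum, res = (-2)+12 = 10
i=3,k=3: even sum, res = 10+9 = 19
i=3,k=4: odd sum, res = 19-4 = 15
i=3,k=5: even sum, res = 15+15 = 30
i=3,k=6: odd sum, res = 30-6 = 24
i=4,k=3: odd sum, res = 24-3 = 21
i=4,k=4: even sum, res = 21+16 = 37
i=4,k=5: odd sum, res = 37-5 = 32
i=4,k=6: even sum, res = 32+24 = 56

56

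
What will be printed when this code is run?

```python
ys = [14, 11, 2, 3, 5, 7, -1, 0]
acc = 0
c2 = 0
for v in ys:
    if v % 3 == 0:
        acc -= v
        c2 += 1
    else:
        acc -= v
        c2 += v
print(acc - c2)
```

-81

v=14: not %3==0, acc = 0-14 = -14; c2=14
v=11: not %3==0, acc = (-14)-11 = -25; c2=25
v=2: not %3==0, acc = (-25)-2 = -27; c2=27
v=3: %3==0, acc = (-27)-3 = -30; c2=28
v=5: not %3==0, acc = (-30)-5 = -35; c2=33
v=7: not %3==0, acc = (-35)-7 = -42; c2=40
v=-1: not %3==0, acc = (-42)-(-1) = -41; c2=39
v=0: %3==0, acc = (-41)-0 = -41; c2=40
acc-c2 = (-41)-40 = -81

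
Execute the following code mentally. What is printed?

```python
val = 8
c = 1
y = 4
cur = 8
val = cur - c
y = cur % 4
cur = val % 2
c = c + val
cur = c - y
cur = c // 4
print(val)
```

val = 8-1 = 7
y = 8%4 = 0
cur = 7%2 = 1
c = 1+7 = 8
cur = 8-0 = 8
cur = 8//4 = 2

7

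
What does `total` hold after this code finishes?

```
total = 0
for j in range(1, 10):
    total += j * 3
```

j=1: total = 0+1*3 = 3
j=2: total = 3+2*3 = 9
j=3: total = 9+3*3 = 18
j=4: total = 18+4*3 = 30
j=5: total = 30+5*3 = 45
j=6: total = 45+6*3 = 63
j=7: total = 63+7*3 = 84
j=8: total = 84+8*3 = 108
j=9: total = 108+9*3 = 135

135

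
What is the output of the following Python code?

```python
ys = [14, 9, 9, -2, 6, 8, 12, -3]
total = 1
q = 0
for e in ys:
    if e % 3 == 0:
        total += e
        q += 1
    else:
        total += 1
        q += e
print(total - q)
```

e=14: not %3==0, total = 1+1 = 2; q=14
e=9: %3==0, total = 2+9 = 11; q=15
e=9: %3==0, total = 11+9 = 20; q=16
e=-2: not %3==0, total = 20+1 = 21; q=14
e=6: %3==0, total = 21+6 = 27; q=15
e=8: not %3==0, total = 27+1 = 28; q=23
e=12: %3==0, total = 28+12 = 40; q=24
e=-3: %3==0, total = 40+(-3) = 37; q=25
total-q = 37-25 = 12

12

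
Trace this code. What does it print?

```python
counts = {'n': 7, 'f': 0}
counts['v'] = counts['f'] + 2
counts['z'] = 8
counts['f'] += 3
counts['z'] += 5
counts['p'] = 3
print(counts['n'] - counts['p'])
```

counts['v'] = counts['f']+2 = 2 → {'n': 7, 'f': 0, 'v': 2}
counts['z'] = 8 → {'n': 7, 'f': 0, 'v': 2, 'z': 8}
counts['f'] = 0+3 = 3 → {'n': 7, 'f': 3, 'v': 2, 'z': 8}
counts['z'] = 8+5 = 13 → {'n': 7, 'f': 3, 'v': 2, 'z': 13}
counts['p'] = 3 → {'n': 7, 'f': 3, 'v': 2, 'z': 13, 'p': 3}
counts['n']-counts['p'] = 7-3 = 4

4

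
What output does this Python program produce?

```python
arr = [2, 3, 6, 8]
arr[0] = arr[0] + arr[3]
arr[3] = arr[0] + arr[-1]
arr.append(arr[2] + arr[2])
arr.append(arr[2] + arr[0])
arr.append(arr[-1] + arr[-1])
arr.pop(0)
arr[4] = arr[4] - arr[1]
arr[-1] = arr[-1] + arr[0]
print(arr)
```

[3, 6, 18, 12, 10, 35]

arr[0] = arr[0]+arr[3] = 2+8 = 10 → [10, 3, 6, 8]
arr[3] = arr[0]+arr[-1] = 10+8 = 18 → [10, 3, 6, 18]
append arr[2]+arr[2] = 6+6 = 12 → [10, 3, 6, 18, 12]
append arr[2]+arr[0] = 6+10 = 16 → [10, 3, 6, 18, 12, 16]
append arr[-1]+arr[-1] = 16+16 = 32 → [10, 3, 6, 18, 12, 16, 32]
pop(0) removes 10 → [3, 6, 18, 12, 16, 32]
arr[4] = arr[4]-arr[1] = 16-6 = 10 → [3, 6, 18, 12, 10, 32]
arr[-1] = arr[-1]+arr[0] = 32+3 = 35 → [3, 6, 18, 12, 10, 35]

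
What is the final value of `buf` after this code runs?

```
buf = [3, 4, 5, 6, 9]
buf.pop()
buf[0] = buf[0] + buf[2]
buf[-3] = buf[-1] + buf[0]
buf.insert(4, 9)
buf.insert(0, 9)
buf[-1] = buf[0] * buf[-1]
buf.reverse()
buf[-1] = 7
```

[81, 6, 5, 14, 8, 7]

pop() removes 9 → [3, 4, 5, 6]
buf[0] = buf[0]+buf[2] = 3+5 = 8 → [8, 4, 5, 6]
buf[-3] = buf[-1]+buf[0] = 6+8 = 14 → [8, 14, 5, 6]
insert 9 at 4 → [8, 14, 5, 6, 9]
insert 9 at 0 → [9, 8, 14, 5, 6, 9]
buf[-1] = buf[0]*buf[-1] = 9*9 = 81 → [9, 8, 14, 5, 6, 81]
reverse → [81, 6, 5, 14, 8, 9]
buf[-1] = 7 → [81, 6, 5, 14, 8, 7]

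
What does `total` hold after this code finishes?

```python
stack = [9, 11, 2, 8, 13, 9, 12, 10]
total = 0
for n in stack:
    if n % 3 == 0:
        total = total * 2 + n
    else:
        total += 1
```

83

n=9: %3==0, total = 0*2+9 = 9
n=11: not %3==0, total = 9+1 = 10
n=2: not %3==0, total = 10+1 = 11
n=8: not %3==0, total = 11+1 = 12
n=13: not %3==0, total = 12+1 = 13
n=9: %3==0, total = 13*2+9 = 35
n=12: %3==0, total = 35*2+12 = 82
n=10: not %3==0, total = 82+1 = 83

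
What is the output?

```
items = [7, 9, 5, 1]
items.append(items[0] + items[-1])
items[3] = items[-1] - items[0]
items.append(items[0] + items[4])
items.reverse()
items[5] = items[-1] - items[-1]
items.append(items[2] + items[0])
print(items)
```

append items[0]+items[-1] = 7+1 = 8 → [7, 9, 5, 1, 8]
items[3] = items[-1]-items[0] = 8-7 = 1 → [7, 9, 5, 1, 8]
append items[0]+items[4] = 7+8 = 15 → [7, 9, 5, 1, 8, 15]
reverse → [15, 8, 1, 5, 9, 7]
items[5] = items[-1]-items[-1] = 7-7 = 0 → [15, 8, 1, 5, 9, 0]
append items[2]+items[0] = 1+15 = 16 → [15, 8, 1, 5, 9, 0, 16]

[15, 8, 1, 5, 9, 0, 16]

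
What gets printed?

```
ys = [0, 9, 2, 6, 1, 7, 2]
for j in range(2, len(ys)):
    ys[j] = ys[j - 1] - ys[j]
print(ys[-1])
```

j=2: ys[2] = 9-2 = 7 → [0, 9, 7, 6, 1, 7, 2]
j=3: ys[3] = 7-6 = 1 → [0, 9, 7, 1, 1, 7, 2]
j=4: ys[4] = 1-1 = 0 → [0, 9, 7, 1, 0, 7, 2]
j=5: ys[5] = 0-7 = -7 → [0, 9, 7, 1, 0, -7, 2]
j=6: ys[6] = (-7)-2 = -9 → [0, 9, 7, 1, 0, -7, -9]

-9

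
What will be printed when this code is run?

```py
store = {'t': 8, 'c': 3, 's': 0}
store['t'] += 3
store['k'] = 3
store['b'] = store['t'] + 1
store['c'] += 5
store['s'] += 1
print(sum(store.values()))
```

35

store['t'] = 8+3 = 11 → {'t': 11, 'c': 3, 's': 0}
store['k'] = 3 → {'t': 11, 'c': 3, 's': 0, 'k': 3}
store['b'] = store['t']+1 = 12 → {'t': 11, 'c': 3, 's': 0, 'k': 3, 'b': 12}
store['c'] = 3+5 = 8 → {'t': 11, 'c': 8, 's': 0, 'k': 3, 'b': 12}
store['s'] = 0+1 = 1 → {'t': 11, 'c': 8, 's': 1, 'k': 3, 'b': 12}
sum of values = 35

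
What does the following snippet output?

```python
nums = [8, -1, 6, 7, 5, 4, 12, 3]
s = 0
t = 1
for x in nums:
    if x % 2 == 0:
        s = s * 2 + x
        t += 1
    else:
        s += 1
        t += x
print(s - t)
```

106

x=8: even, s = 0*2+8 = 8; t=2
x=-1: not even, s = 8+1 = 9; t=1
x=6: even, s = 9*2+6 = 24; t=2
x=7: not even, s = 24+1 = 25; t=9
x=5: not even, s = 25+1 = 26; t=14
x=4: even, s = 26*2+4 = 56; t=15
x=12: even, s = 56*2+12 = 124; t=16
x=3: not even, s = 124+1 = 125; t=19
s-t = 125-19 = 106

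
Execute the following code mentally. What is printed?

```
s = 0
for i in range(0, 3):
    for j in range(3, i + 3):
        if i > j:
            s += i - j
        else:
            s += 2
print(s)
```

i=1,j=3: not 1>3, s = 0+2 = 2
i=2,j=3: not 2>3, s = 2+2 = 4
i=2,j=4: not 2>4, s = 4+2 = 6

6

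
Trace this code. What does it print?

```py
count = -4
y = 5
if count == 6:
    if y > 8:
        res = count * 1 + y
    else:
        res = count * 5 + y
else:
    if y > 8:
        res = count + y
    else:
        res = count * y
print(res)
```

-20

count=-4, y=5
count == 6 is False; y > 8 is False
→ res = count * y = -20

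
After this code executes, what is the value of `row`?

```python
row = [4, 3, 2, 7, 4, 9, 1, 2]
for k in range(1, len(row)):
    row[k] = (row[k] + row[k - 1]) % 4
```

k=1: row[1] = (3+4)%4 = 3 → [4, 3, 2, 7, 4, 9, 1, 2]
k=2: row[2] = (2+3)%4 = 1 → [4, 3, 1, 7, 4, 9, 1, 2]
k=3: row[3] = (7+1)%4 = 0 → [4, 3, 1, 0, 4, 9, 1, 2]
k=4: row[4] = (4+0)%4 = 0 → [4, 3, 1, 0, 0, 9, 1, 2]
k=5: row[5] = (9+0)%4 = 1 → [4, 3, 1, 0, 0, 1, 1, 2]
k=6: row[6] = (1+1)%4 = 2 → [4, 3, 1, 0, 0, 1, 2, 2]
k=7: row[7] = (2+2)%4 = 0 → [4, 3, 1, 0, 0, 1, 2, 0]

[4, 3, 1, 0, 0, 1, 2, 0]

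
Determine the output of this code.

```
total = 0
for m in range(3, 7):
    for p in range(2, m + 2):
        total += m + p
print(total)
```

156

m=3,p=2: total = 0+5 = 5
m=3,p=3: total = 5+6 = 11
m=3,p=4: total = 11+7 = 18
m=4,p=2: total = 18+6 = 24
m=4,p=3: total = 24+7 = 31
m=4,p=4: total = 31+8 = 39
m=4,p=5: total = 39+9 = 48
m=5,p=2: total = 48+7 = 55
m=5,p=3: total = 55+8 = 63
m=5,p=4: total = 63+9 = 72
m=5,p=5: total = 72+10 = 82
m=5,p=6: total = 82+11 = 93
m=6,p=2: total = 93+8 = 101
m=6,p=3: total = 101+9 = 110
m=6,p=4: total = 110+10 = 120
m=6,p=5: total = 120+11 = 131
m=6,p=6: total = 131+12 = 143
m=6,p=7: total = 143+13 = 156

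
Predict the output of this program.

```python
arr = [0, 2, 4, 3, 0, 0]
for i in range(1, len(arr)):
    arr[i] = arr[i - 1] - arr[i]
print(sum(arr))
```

i=1: arr[1] = 0-2 = -2 → [0, -2, 4, 3, 0, 0]
i=2: arr[2] = (-2)-4 = -6 → [0, -2, -6, 3, 0, 0]
i=3: arr[3] = (-6)-3 = -9 → [0, -2, -6, -9, 0, 0]
i=4: arr[4] = (-9)-0 = -9 → [0, -2, -6, -9, -9, 0]
i=5: arr[5] = (-9)-0 = -9 → [0, -2, -6, -9, -9, -9]
sum = -35

-35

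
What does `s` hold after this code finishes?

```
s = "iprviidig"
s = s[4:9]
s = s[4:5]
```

'g'

slice [4:9] → 'iidig'
slice [4:5] → 'g'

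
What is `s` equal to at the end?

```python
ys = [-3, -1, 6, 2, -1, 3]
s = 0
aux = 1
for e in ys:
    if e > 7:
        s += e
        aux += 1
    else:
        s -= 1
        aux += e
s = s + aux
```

1

e=-3: not >7, s = 0-1 = -1; aux=-2
e=-1: not >7, s = (-1)-1 = -2; aux=-3
e=6: not >7, s = (-2)-1 = -3; aux=3
e=2: not >7, s = (-3)-1 = -4; aux=5
e=-1: not >7, s = (-4)-1 = -5; aux=4
e=3: not >7, s = (-5)-1 = -6; aux=7
s+aux = (-6)+7 = 1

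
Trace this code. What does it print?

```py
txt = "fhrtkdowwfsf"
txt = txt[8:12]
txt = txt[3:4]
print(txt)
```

f

slice [8:12] → 'wfsf'
slice [3:4] → 'f'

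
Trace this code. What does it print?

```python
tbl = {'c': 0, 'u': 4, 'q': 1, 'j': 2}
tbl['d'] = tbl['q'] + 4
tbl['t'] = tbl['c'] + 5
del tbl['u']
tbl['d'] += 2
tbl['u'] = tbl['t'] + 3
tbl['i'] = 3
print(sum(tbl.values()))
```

tbl['d'] = tbl['q']+4 = 5 → {'c': 0, 'u': 4, 'q': 1, 'j': 2, 'd': 5}
tbl['t'] = tbl['c']+5 = 5 → {'c': 0, 'u': 4, 'q': 1, 'j': 2, 'd': 5, 't': 5}
del 'u' → {'c': 0, 'q': 1, 'j': 2, 'd': 5, 't': 5}
tbl['d'] = 5+2 = 7 → {'c': 0, 'q': 1, 'j': 2, 'd': 7, 't': 5}
tbl['u'] = tbl['t']+3 = 8 → {'c': 0, 'q': 1, 'j': 2, 'd': 7, 't': 5, 'u': 8}
tbl['i'] = 3 → {'c': 0, 'q': 1, 'j': 2, 'd': 7, 't': 5, 'u': 8, 'i': 3}
sum of values = 26

26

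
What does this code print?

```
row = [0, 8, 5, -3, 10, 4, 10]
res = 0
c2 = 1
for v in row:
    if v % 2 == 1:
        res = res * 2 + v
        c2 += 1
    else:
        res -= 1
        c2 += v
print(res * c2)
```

-140

v=0: not odd, res = 0-1 = -1; c2=1
v=8: not odd, res = (-1)-1 = -2; c2=9
v=5: odd, res = (-2)*2+5 = 1; c2=10
v=-3: odd, res = 1*2+(-3) = -1; c2=11
v=10: not odd, res = (-1)-1 = -2; c2=21
v=4: not odd, res = (-2)-1 = -3; c2=25
v=10: not odd, res = (-3)-1 = -4; c2=35
res*c2 = (-4)*35 = -140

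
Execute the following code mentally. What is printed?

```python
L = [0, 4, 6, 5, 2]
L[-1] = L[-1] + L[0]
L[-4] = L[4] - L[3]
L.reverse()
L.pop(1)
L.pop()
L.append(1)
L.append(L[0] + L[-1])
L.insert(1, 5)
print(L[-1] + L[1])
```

8

L[-1] = L[-1]+L[0] = 2+0 = 2 → [0, 4, 6, 5, 2]
L[-4] = L[4]-L[3] = 2-5 = -3 → [0, -3, 6, 5, 2]
reverse → [2, 5, 6, -3, 0]
pop(1) removes 5 → [2, 6, -3, 0]
pop() removes 0 → [2, 6, -3]
append 1 → [2, 6, -3, 1]
append L[0]+L[-1] = 2+1 = 3 → [2, 6, -3, 1, 3]
insert 5 at 1 → [2, 5, 6, -3, 1, 3]
L[-1]+L[1] = 3+5 = 8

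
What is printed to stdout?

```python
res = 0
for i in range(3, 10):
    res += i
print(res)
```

i=3: res = 0+3 = 3
i=4: res = 3+4 = 7
i=5: res = 7+5 = 12
i=6: res = 12+6 = 18
i=7: res = 18+7 = 25
i=8: res = 25+8 = 33
i=9: res = 33+9 = 42

42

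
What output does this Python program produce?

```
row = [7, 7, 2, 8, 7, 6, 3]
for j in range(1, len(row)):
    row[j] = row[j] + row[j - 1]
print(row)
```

j=1: row[1] = 7+7 = 14 → [7, 14, 2, 8, 7, 6, 3]
j=2: row[2] = 2+14 = 16 → [7, 14, 16, 8, 7, 6, 3]
j=3: row[3] = 8+16 = 24 → [7, 14, 16, 24, 7, 6, 3]
j=4: row[4] = 7+24 = 31 → [7, 14, 16, 24, 31, 6, 3]
j=5: row[5] = 6+31 = 37 → [7, 14, 16, 24, 31, 37, 3]
j=6: row[6] = 3+37 = 40 → [7, 14, 16, 24, 31, 37, 40]

[7, 14, 16, 24, 31, 37, 40]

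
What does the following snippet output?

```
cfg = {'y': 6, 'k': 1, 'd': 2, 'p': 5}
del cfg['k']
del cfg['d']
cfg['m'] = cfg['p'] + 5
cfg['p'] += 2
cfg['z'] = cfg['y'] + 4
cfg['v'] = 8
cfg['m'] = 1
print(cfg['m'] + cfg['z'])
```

11

del 'k' → {'y': 6, 'd': 2, 'p': 5}
del 'd' → {'y': 6, 'p': 5}
cfg['m'] = cfg['p']+5 = 10 → {'y': 6, 'p': 5, 'm': 10}
cfg['p'] = 5+2 = 7 → {'y': 6, 'p': 7, 'm': 10}
cfg['z'] = cfg['y']+4 = 10 → {'y': 6, 'p': 7, 'm': 10, 'z': 10}
cfg['v'] = 8 → {'y': 6, 'p': 7, 'm': 10, 'z': 10, 'v': 8}
cfg['m'] = 1 → {'y': 6, 'p': 7, 'm': 1, 'z': 10, 'v': 8}
cfg['m']+cfg['z'] = 1+10 = 11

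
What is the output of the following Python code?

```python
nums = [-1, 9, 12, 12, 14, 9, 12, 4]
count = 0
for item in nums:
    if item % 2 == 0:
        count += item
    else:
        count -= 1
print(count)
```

item=-1: not even, count = 0-1 = -1
item=9: not even, count = (-1)-1 = -2
item=12: even, count = (-2)+12 = 10
item=12: even, count = 10+12 = 22
item=14: even, count = 22+14 = 36
item=9: not even, count = 36-1 = 35
item=12: even, count = 35+12 = 47
item=4: even, count = 47+4 = 51

51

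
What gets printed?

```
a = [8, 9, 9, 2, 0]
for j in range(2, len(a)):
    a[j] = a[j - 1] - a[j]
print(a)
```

j=2: a[2] = 9-9 = 0 → [8, 9, 0, 2, 0]
j=3: a[3] = 0-2 = -2 → [8, 9, 0, -2, 0]
j=4: a[4] = (-2)-0 = -2 → [8, 9, 0, -2, -2]

[8, 9, 0, -2, -2]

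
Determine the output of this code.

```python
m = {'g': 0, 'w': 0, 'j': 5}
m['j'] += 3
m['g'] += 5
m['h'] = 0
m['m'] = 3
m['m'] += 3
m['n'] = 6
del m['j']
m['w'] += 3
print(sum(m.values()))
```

20

m['j'] = 5+3 = 8 → {'g': 0, 'w': 0, 'j': 8}
m['g'] = 0+5 = 5 → {'g': 5, 'w': 0, 'j': 8}
m['h'] = 0 → {'g': 5, 'w': 0, 'j': 8, 'h': 0}
m['m'] = 3 → {'g': 5, 'w': 0, 'j': 8, 'h': 0, 'm': 3}
m['m'] = 3+3 = 6 → {'g': 5, 'w': 0, 'j': 8, 'h': 0, 'm': 6}
m['n'] = 6 → {'g': 5, 'w': 0, 'j': 8, 'h': 0, 'm': 6, 'n': 6}
del 'j' → {'g': 5, 'w': 0, 'h': 0, 'm': 6, 'n': 6}
m['w'] = 0+3 = 3 → {'g': 5, 'w': 3, 'h': 0, 'm': 6, 'n': 6}
sum of values = 20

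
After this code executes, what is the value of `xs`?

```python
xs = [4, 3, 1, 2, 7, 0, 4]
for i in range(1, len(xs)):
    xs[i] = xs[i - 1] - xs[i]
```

i=1: xs[1] = 4-3 = 1 → [4, 1, 1, 2, 7, 0, 4]
i=2: xs[2] = 1-1 = 0 → [4, 1, 0, 2, 7, 0, 4]
i=3: xs[3] = 0-2 = -2 → [4, 1, 0, -2, 7, 0, 4]
i=4: xs[4] = (-2)-7 = -9 → [4, 1, 0, -2, -9, 0, 4]
i=5: xs[5] = (-9)-0 = -9 → [4, 1, 0, -2, -9, -9, 4]
i=6: xs[6] = (-9)-4 = -13 → [4, 1, 0, -2, -9, -9, -13]

[4, 1, 0, -2, -9, -9, -13]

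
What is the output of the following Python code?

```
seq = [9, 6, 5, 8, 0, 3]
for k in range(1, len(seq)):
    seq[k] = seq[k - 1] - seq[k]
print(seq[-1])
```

k=1: seq[1] = 9-6 = 3 → [9, 3, 5, 8, 0, 3]
k=2: seq[2] = 3-5 = -2 → [9, 3, -2, 8, 0, 3]
k=3: seq[3] = (-2)-8 = -10 → [9, 3, -2, -10, 0, 3]
k=4: seq[4] = (-10)-0 = -10 → [9, 3, -2, -10, -10, 3]
k=5: seq[5] = (-10)-3 = -13 → [9, 3, -2, -10, -10, -13]

-13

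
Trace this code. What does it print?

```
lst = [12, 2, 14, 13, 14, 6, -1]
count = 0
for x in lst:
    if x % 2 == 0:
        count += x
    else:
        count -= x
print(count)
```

x=12: even, count = 0+12 = 12
x=2: even, count = 12+2 = 14
x=14: even, count = 14+14 = 28
x=13: not even, count = 28-13 = 15
x=14: even, count = 15+14 = 29
x=6: even, count = 29+6 = 35
x=-1: not even, count = 35-(-1) = 36

36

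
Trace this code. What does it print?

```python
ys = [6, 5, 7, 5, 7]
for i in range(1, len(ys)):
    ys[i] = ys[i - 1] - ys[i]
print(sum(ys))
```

-28

i=1: ys[1] = 6-5 = 1 → [6, 1, 7, 5, 7]
i=2: ys[2] = 1-7 = -6 → [6, 1, -6, 5, 7]
i=3: ys[3] = (-6)-5 = -11 → [6, 1, -6, -11, 7]
i=4: ys[4] = (-11)-7 = -18 → [6, 1, -6, -11, -18]
sum = -28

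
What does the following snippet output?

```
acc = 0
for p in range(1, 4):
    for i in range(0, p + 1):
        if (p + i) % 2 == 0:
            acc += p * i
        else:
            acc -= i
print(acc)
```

p=1,i=0: odd sum, acc = 0-0 = 0
p=1,i=1: even sum, acc = 0+1 = 1
p=2,i=0: even sum, acc = 1+0 = 1
p=2,i=1: odd sum, acc = 1-1 = 0
p=2,i=2: even sum, acc = 0+4 = 4
p=3,i=0: odd sum, acc = 4-0 = 4
p=3,i=1: even sum, acc = 4+3 = 7
p=3,i=2: odd sum, acc = 7-2 = 5
p=3,i=3: even sum, acc = 5+9 = 14

14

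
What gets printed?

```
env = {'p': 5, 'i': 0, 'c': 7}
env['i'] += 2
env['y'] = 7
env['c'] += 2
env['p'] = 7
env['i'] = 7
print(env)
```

env['i'] = 0+2 = 2 → {'p': 5, 'i': 2, 'c': 7}
env['y'] = 7 → {'p': 5, 'i': 2, 'c': 7, 'y': 7}
env['c'] = 7+2 = 9 → {'p': 5, 'i': 2, 'c': 9, 'y': 7}
env['p'] = 7 → {'p': 7, 'i': 2, 'c': 9, 'y': 7}
env['i'] = 7 → {'p': 7, 'i': 7, 'c': 9, 'y': 7}

{'p': 7, 'i': 7, 'c': 9, 'y': 7}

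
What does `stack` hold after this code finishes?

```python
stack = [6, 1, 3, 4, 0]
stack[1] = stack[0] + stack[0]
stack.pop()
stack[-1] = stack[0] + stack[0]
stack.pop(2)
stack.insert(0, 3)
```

stack[1] = stack[0]+stack[0] = 6+6 = 12 → [6, 12, 3, 4, 0]
pop() removes 0 → [6, 12, 3, 4]
stack[-1] = stack[0]+stack[0] = 6+6 = 12 → [6, 12, 3, 12]
pop(2) removes 3 → [6, 12, 12]
insert 3 at 0 → [3, 6, 12, 12]

[3, 6, 12, 12]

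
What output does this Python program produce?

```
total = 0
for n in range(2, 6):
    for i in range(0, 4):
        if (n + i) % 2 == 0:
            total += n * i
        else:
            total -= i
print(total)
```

n=2,i=0: even sum, total = 0+0 = 0
n=2,i=1: odd sum, total = 0-1 = -1
n=2,i=2: even sum, total = (-1)+4 = 3
n=2,i=3: odd sum, total = 3-3 = 0
n=3,i=0: odd sum, total = 0-0 = 0
n=3,i=1: even sum, total = 0+3 = 3
n=3,i=2: odd sum, total = 3-2 = 1
n=3,i=3: even sum, total = 1+9 = 10
n=4,i=0: even sum, total = 10+0 = 10
n=4,i=1: odd sum, total = 10-1 = 9
n=4,i=2: even sum, total = 9+8 = 17
n=4,i=3: odd sum, total = 17-3 = 14
n=5,i=0: odd sum, total = 14-0 = 14
n=5,i=1: even sum, total = 14+5 = 19
n=5,i=2: odd sum, total = 19-2 = 17
n=5,i=3: even sum, total = 17+15 = 32

32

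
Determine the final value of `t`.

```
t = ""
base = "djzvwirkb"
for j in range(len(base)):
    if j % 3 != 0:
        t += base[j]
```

j=0: skip
j=1: add 'j' → 'j'
j=2: add 'z' → 'jz'
j=3: skip
j=4: add 'w' → 'jzw'
j=5: add 'i' → 'jzwi'
j=6: skip
j=7: add 'k' → 'jzwik'
j=8: add 'b' → 'jzwikb'

'jzwikb'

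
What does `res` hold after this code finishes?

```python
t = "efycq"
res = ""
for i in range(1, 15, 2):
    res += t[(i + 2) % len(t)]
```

'ceyqfce'

i=1: add t[3]='c' → 'c'
i=3: add t[0]='e' → 'ce'
i=5: add t[2]='y' → 'cey'
i=7: add t[4]='q' → 'ceyq'
i=9: add t[1]='f' → 'ceyqf'
i=11: add t[3]='c' → 'ceyqfc'
i=13: add t[0]='e' → 'ceyqfce'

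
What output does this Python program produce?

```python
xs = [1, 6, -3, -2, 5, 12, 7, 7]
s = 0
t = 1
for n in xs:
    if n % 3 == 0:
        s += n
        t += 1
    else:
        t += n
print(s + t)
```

37

n=1: not %3==0; t=2
n=6: %3==0, s = 0+6 = 6; t=3
n=-3: %3==0, s = 6+(-3) = 3; t=4
n=-2: not %3==0; t=2
n=5: not %3==0; t=7
n=12: %3==0, s = 3+12 = 15; t=8
n=7: not %3==0; t=15
n=7: not %3==0; t=22
s+t = 15+22 = 37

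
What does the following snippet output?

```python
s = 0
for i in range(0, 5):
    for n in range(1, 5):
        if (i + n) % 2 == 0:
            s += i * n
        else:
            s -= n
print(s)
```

i=0,n=1: odd sum, s = 0-1 = -1
i=0,n=2: even sum, s = (-1)+0 = -1
i=0,n=3: odd sum, s = (-1)-3 = -4
i=0,n=4: even sum, s = (-4)+0 = -4
i=1,n=1: even sum, s = (-4)+1 = -3
i=1,n=2: odd sum, s = (-3)-2 = -5
i=1,n=3: even sum, s = (-5)+3 = -2
i=1,n=4: odd sum, s = (-2)-4 = -6
i=2,n=1: odd sum, s = (-6)-1 = -7
i=2,n=2: even sum, s = (-7)+4 = -3
i=2,n=3: odd sum, s = (-3)-3 = -6
i=2,n=4: even sum, s = (-6)+8 = 2
i=3,n=1: even sum, s = 2+3 = 5
i=3,n=2: odd sum, s = 5-2 = 3
i=3,n=3: even sum, s = 3+9 = 12
i=3,n=4: odd sum, s = 12-4 = 8
i=4,n=1: odd sum, s = 8-1 = 7
i=4,n=2: even sum, s = 7+8 = 15
i=4,n=3: odd sum, s = 15-3 = 12
i=4,n=4: even sum, s = 12+16 = 28

28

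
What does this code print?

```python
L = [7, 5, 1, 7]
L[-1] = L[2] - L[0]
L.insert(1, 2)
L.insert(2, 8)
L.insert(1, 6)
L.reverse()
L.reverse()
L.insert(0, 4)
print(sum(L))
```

27

L[-1] = L[2]-L[0] = 1-7 = -6 → [7, 5, 1, -6]
insert 2 at 1 → [7, 2, 5, 1, -6]
insert 8 at 2 → [7, 2, 8, 5, 1, -6]
insert 6 at 1 → [7, 6, 2, 8, 5, 1, -6]
reverse → [-6, 1, 5, 8, 2, 6, 7]
reverse → [7, 6, 2, 8, 5, 1, -6]
insert 4 at 0 → [4, 7, 6, 2, 8, 5, 1, -6]
sum = 27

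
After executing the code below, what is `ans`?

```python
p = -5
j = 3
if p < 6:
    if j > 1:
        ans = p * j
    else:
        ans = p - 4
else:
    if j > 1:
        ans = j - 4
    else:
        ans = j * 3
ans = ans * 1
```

p=-5, j=3
p < 6 is True; j > 1 is True
→ ans = p * j = -15
ans = (-15)*1 = -15

-15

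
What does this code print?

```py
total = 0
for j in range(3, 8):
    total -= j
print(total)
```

j=3: total = 0-3 = -3
j=4: total = (-3)-4 = -7
j=5: total = (-7)-5 = -12
j=6: total = (-12)-6 = -18
j=7: total = (-18)-7 = -25

-25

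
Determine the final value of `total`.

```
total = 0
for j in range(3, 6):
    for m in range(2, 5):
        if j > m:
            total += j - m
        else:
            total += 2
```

16

j=3,m=2: 3>2, total = 0+1 = 1
j=3,m=3: not 3>3, total = 1+2 = 3
j=3,m=4: not 3>4, total = 3+2 = 5
j=4,m=2: 4>2, total = 5+2 = 7
j=4,m=3: 4>3, total = 7+1 = 8
j=4,m=4: not 4>4, total = 8+2 = 10
j=5,m=2: 5>2, total = 10+3 = 13
j=5,m=3: 5>3, total = 13+2 = 15
j=5,m=4: 5>4, total = 15+1 = 16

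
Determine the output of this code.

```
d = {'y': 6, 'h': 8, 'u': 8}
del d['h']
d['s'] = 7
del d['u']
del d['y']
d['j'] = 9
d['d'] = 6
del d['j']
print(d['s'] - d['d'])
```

del 'h' → {'y': 6, 'u': 8}
d['s'] = 7 → {'y': 6, 'u': 8, 's': 7}
del 'u' → {'y': 6, 's': 7}
del 'y' → {'s': 7}
d['j'] = 9 → {'s': 7, 'j': 9}
d['d'] = 6 → {'s': 7, 'j': 9, 'd': 6}
del 'j' → {'s': 7, 'd': 6}
d['s']-d['d'] = 7-6 = 1

1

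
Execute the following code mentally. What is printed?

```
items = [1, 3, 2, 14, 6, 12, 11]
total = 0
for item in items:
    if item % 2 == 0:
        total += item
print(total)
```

item=1: not even
item=3: not even
item=2: even, total = 0+2 = 2
item=14: even, total = 2+14 = 16
item=6: even, total = 16+6 = 22
item=12: even, total = 22+12 = 34
item=11: not even

34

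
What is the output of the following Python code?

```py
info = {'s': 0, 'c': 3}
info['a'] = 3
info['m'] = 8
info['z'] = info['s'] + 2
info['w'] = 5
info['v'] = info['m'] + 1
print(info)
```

info['a'] = 3 → {'s': 0, 'c': 3, 'a': 3}
info['m'] = 8 → {'s': 0, 'c': 3, 'a': 3, 'm': 8}
info['z'] = info['s']+2 = 2 → {'s': 0, 'c': 3, 'a': 3, 'm': 8, 'z': 2}
info['w'] = 5 → {'s': 0, 'c': 3, 'a': 3, 'm': 8, 'z': 2, 'w': 5}
info['v'] = info['m']+1 = 9 → {'s': 0, 'c': 3, 'a': 3, 'm': 8, 'z': 2, 'w': 5, 'v': 9}

{'s': 0, 'c': 3, 'a': 3, 'm': 8, 'z': 2, 'w': 5, 'v': 9}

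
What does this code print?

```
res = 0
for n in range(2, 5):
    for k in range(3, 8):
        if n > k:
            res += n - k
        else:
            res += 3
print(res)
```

n=2,k=3: not 2>3, res = 0+3 = 3
n=2,k=4: not 2>4, res = 3+3 = 6
n=2,k=5: not 2>5, res = 6+3 = 9
n=2,k=6: not 2>6, res = 9+3 = 12
n=2,k=7: not 2>7, res = 12+3 = 15
n=3,k=3: not 3>3, res = 15+3 = 18
n=3,k=4: not 3>4, res = 18+3 = 21
n=3,k=5: not 3>5, res = 21+3 = 24
n=3,k=6: not 3>6, res = 24+3 = 27
n=3,k=7: not 3>7, res = 27+3 = 30
n=4,k=3: 4>3, res = 30+1 = 31
n=4,k=4: not 4>4, res = 31+3 = 34
n=4,k=5: not 4>5, res = 34+3 = 37
n=4,k=6: not 4>6, res = 37+3 = 40
n=4,k=7: not 4>7, res = 40+3 = 43

43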